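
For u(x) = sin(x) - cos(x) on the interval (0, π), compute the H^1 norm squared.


||u||_{H^1(0,π)}^2 = 2*π

u'(x) = sin(x) + cos(x).
Expand u² and (u')² and integrate term by term on (0, π), using: for integers n ≥ 1, ∫_0^π sin²(nx) dx = ∫_0^π cos²(nx) dx = π/2; for n ≠ n', ∫_0^π sin(nx)sin(n'x) dx = ∫_0^π cos(nx)cos(n'x) dx = 0; and by product-to-sum, ∫_0^π sin(nx)cos(n'x) dx = ½∫_0^π [sin((n+n')x) + sin((n−n')x)] dx, which is 0 when n+n' is even and 2n/(n²−n'²) when n+n' is odd (it need not vanish on (0, π)).
  u² squared terms: (-1)²·∫cos(x)² dx = 1·π/2 = π/2;  (1)²·∫sin(x)² dx = 1·π/2 = π/2.
  u² cross terms: 2·(-1)·(1)·∫cos(x)·sin(x) dx = -2·(0) = 0.
  So ∫_0^π u² dx = π/2 + π/2 + 0 = π.
  (u')² squared terms: (1)²·∫cos(x)² dx = 1·π/2 = π/2;  (1)²·∫sin(x)² dx = 1·π/2 = π/2.
  (u')² cross terms: 2·(1)·(1)·∫cos(x)·sin(x) dx = 2·(0) = 0.
  So ∫_0^π (u')² dx = π/2 + π/2 + 0 = π.
||u||_{H^1}^2 = (π) + (π) = 2*π.


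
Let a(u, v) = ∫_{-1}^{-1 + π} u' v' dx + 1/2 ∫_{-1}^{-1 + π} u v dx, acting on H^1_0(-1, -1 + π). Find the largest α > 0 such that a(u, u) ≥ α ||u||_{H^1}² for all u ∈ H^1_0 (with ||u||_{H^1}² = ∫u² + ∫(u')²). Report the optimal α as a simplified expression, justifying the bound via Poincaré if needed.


α = 3/4

Coercivity of a(·,·) on H^1_0(-1, -1 + π) means a(u, u) ≥ α ||u||_{H^1}² for every u ∈ H^1_0.
The interval has length L = π, and Poincaré/coercivity depend only on L. Here a(u, u) = ∫(u')² + (1/2)·∫u².
Here 0 < c = 1/2 < 1. The condition a(u,u) ≥ α||u||_{H^1}² reads (1−α)∫(u')² ≥ (α−c)∫u². Any admissible α is ≤ 1 (rapidly oscillating u have ∫u²/∫(u')² → 0), and α = 1 would force 0 ≥ (1−c)∫u², impossible since c < 1; so 1−α > 0. By the sharp Poincaré inequality on H^1_0 of an interval of length L, ∫(u')² ≥ (π/L)²∫u² with equality for the first sine mode sin(π(x−x₀)/L) (x₀ the left endpoint), so the inequality holds for all u iff (1−α)(π/L)² ≥ α − c, i.e. α ≤ ((π/L)² + c)/((π/L)² + 1) = (1 + c(L/π)²)/(1 + (L/π)²). With (π/L)² = 1 and c = 1/2, the largest admissible constant is α = ((π/L)² + c)/((π/L)² + 1).
Simplifying, α = 3/4.


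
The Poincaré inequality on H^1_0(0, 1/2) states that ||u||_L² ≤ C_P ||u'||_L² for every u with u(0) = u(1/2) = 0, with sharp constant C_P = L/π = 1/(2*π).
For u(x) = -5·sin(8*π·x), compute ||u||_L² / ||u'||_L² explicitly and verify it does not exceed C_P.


||u||_L² / ||u'||_L² = 1/(8*π) < C_P = 1/(2*π).

u(x) = -5·sin(8*π·x), so u'(x) = -40*π*cos(8*π*x).
Writing u(x) = A·sin(kπx/L) with A = -5 and k = 4, use ∫_0^L sin²(kπx/L) dx = L/2 and ∫_0^L cos²(kπx/L) dx = L/2.
u² = 25·sin²(8*π·x) and (u')² = 1600*π^2·cos²(8*π·x), and each of sin², cos² integrates to L/2 = 1/4 over (0, 1/2).
∫_0^1/2 u² dx = 25/4, so ||u||_L² = 5/2.
∫_0^1/2 (u')² dx = 400*π^2, so ||u'||_L² = 20*π.
Ratio ||u||_L² / ||u'||_L² = 1/(8*π).
Sharp Poincaré constant on H^1_0(0, 1/2) is C_P = L/π = 1/(2*π), achieved by sin(2*π·x).
This is the k = 4 harmonic; the ratio L/(kπ) is strictly less than C_P = L/π, consistent with the sharp inequality ||u||_L² ≤ C_P ||u'||_L².


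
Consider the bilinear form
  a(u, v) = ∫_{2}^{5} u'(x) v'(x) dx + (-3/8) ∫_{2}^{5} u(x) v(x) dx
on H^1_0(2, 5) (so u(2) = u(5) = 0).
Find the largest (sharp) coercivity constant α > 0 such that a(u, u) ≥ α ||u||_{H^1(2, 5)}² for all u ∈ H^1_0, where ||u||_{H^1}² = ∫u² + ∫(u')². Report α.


α = (-27/8 + π^2)/(9 + π^2)

Coercivity of a(·,·) on H^1_0(2, 5) means a(u, u) ≥ α ||u||_{H^1}² for every u ∈ H^1_0.
The interval has length L = 3, and Poincaré/coercivity depend only on L. Here a(u, u) = ∫(u')² + (-3/8)·∫u².
Here c = -3/8 < 0 with |c| < (π/L)² = π^2/9, so coercivity still holds. The condition a(u,u) ≥ α||u||_{H^1}² reads (1−α)∫(u')² ≥ (α−c)∫u². Any admissible α is ≤ 1 (rapidly oscillating u have ∫u²/∫(u')² → 0), and α = 1 would force 0 ≥ (1−c)∫u², impossible since c < 1; so 1−α > 0. By the sharp Poincaré inequality on H^1_0 of an interval of length L, ∫(u')² ≥ (π/L)²∫u² with equality for the first sine mode sin(π(x−x₀)/L) (x₀ the left endpoint), so the inequality holds for all u iff (1−α)(π/L)² ≥ α − c, i.e. α ≤ ((π/L)² + c)/((π/L)² + 1) = (1 + c(L/π)²)/(1 + (L/π)²). (Direct route, valid since c ≤ 0: Poincaré gives c∫u² ≥ c(L/π)²∫(u')², so a(u,u) ≥ (1 + c(L/π)²)∫(u')², while ||u||_{H^1}² ≤ (1 + (L/π)²)∫(u')²; dividing yields the same α.) With (π/L)² = π^2/9 and c = -3/8, the largest admissible constant is α = ((π/L)² + c)/((π/L)² + 1).
Simplifying, α = (-27/8 + π^2)/(9 + π^2).


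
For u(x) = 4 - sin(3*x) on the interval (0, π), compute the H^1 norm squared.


||u||_{H^1(0,π)}^2 = -16/3 + 21*π

u'(x) = -3*cos(3*x).
Expand u² and (u')² and integrate term by term on (0, π), using: for integers n ≥ 1, ∫_0^π sin²(nx) dx = ∫_0^π cos²(nx) dx = π/2; for n ≠ n', ∫_0^π sin(nx)sin(n'x) dx = ∫_0^π cos(nx)cos(n'x) dx = 0; and by product-to-sum, ∫_0^π sin(nx)cos(n'x) dx = ½∫_0^π [sin((n+n')x) + sin((n−n')x)] dx, which is 0 when n+n' is even and 2n/(n²−n'²) when n+n' is odd (it need not vanish on (0, π)). For the constant mode: ∫_0^π 1 dx = π, ∫_0^π cos(nx) dx = 0, ∫_0^π sin(nx) dx = (1−(−1)^n)/n.
  u² squared terms: (4)²·∫1 dx = 16·π = 16*π;  (-1)²·∫sin(3x)² dx = 1·π/2 = π/2.
  u² cross terms: 2·(4)·(-1)·∫1·sin(3x) dx = -8·(2/3) = -16/3.
  So ∫_0^π u² dx = 16*π + π/2 − 16/3 = -16/3 + 33*π/2.
  (u')² squared terms: (-3)²·∫cos(3x)² dx = 9·π/2 = 9*π/2.
  So ∫_0^π (u')² dx = 9*π/2.
||u||_{H^1}^2 = (-16/3 + 33*π/2) + (9*π/2) = -16/3 + 21*π.


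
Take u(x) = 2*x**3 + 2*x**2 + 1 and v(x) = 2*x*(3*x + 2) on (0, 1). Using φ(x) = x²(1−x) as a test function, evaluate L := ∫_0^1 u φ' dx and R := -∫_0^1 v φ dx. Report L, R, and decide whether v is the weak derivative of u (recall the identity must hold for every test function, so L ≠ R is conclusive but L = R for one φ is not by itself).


LHS = -2/5, RHS = -2/5. Yes, v = u' weakly.

u(x) = 2*x**3 + 2*x**2 + 1, classical derivative u'(x) = 6*x**2 + 4*x.
φ(x) = x²(1−x), so φ'(x) = x*(2 - 3*x).
Note φ(0) = φ(1) = 0, so the boundary term u·φ vanishes.
LHS = ∫_0^1 u(x) φ'(x) dx = ∫_0^1 (-6*x^5 - 2*x^4 + 4*x^3 - 3*x^2 + 2*x) dx. Term by term:
  ∫_0^1 -6*x^5 dx = -1;  ∫_0^1 -2*x^4 dx = -2/5;  ∫_0^1 4*x^3 dx = 1;
  ∫_0^1 -3*x^2 dx = -1;  ∫_0^1 2*x dx = 1.
Sum: -1 − 2/5 + 1 − 1 + 1 = -2/5.
So LHS = -2/5.
∫_0^1 v(x) φ(x) dx = ∫_0^1 (-6*x^5 + 2*x^4 + 4*x^3) dx. Term by term:
  ∫_0^1 -6*x^5 dx = -1;  ∫_0^1 2*x^4 dx = 2/5;  ∫_0^1 4*x^3 dx = 1.
Sum: -1 + 2/5 + 1 = 2/5.
So RHS = -∫_0^1 v(x) φ(x) dx = -2/5.
LHS = RHS, so the identity holds for this test φ.
Moreover u is smooth here and v(x) = u'(x) = 6*x**2 + 4*x pointwise, so the identity holds for every test function. Hence v is the weak derivative of u.


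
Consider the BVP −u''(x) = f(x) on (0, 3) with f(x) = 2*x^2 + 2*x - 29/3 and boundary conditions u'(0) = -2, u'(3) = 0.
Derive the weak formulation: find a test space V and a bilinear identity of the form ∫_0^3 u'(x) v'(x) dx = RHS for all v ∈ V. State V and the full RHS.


V = H^1(0, 3) (v unrestricted at boundary; u is determined up to an additive constant); weak form: ∫_0^3 u'v' dx = ∫_0^3 (2*x^2 + 2*x - 29/3) v dx + 2·v(0) for all v ∈ V.

Multiply both sides by a test function v and integrate from 0 to 3:
  ∫_0^3 −u''(x) v(x) dx = ∫_0^3 f(x) v(x) dx.
Integrate the LHS by parts once:
  ∫_0^3 −u'' v dx = −[u'(x) v(x)]_0^3 + ∫_0^3 u'(x) v'(x) dx.
Thus ∫_0^3 u'(x) v'(x) dx = ∫_0^3 f(x) v(x) dx + [u'(x) v(x)]_0^3.
Choose V so that boundary terms are either known or forced to vanish.
u has inhomogeneous Neumann u'(0) = -2, u'(3) = 0. [u' v]_0^3 = (0)·v(3) − (-2)·v(0) = 2·v(0). Take V = H^1(0, 3); boundary term becomes part of RHS.
Weak formulation: find u (satisfying any essential BC) such that ∫_0^3 u'(x) v'(x) dx = ∫_0^3 f v dx + 2·v(0) for all v ∈ V (Neumann data are natural BCs: they enter the RHS as boundary terms).
Substituting f(x) = 2*x^2 + 2*x - 29/3, the right-hand side is ∫_0^3 (2*x^2 + 2*x - 29/3) v dx + 2·v(0).
Compatibility check (pure Neumann): taking v ≡ 1 ∈ V gives 0 = ∫_0^3 f dx + (0) − (-2), i.e. ∫_0^3 f dx must equal u'(0) − u'(3) = -2. Indeed ∫_0^3 (2*x^2 + 2*x - 29/3) dx = -2, so the data are compatible. The solution is then unique only up to an additive constant (fix it e.g. by requiring ∫_0^3 u dx = 0).


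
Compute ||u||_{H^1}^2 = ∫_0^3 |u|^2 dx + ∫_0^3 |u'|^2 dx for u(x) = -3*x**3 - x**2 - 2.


||u||_{H^1}^2 = 300372/35

The H^1 norm (squared) on an interval (0, L) is
  ||u||_{H^1}^2 = ∫_0^L u(x)^2 dx + ∫_0^L u'(x)^2 dx.
Compute u'(x) = -9*x**2 - 2*x.
Then u(x)^2 = 9*x**6 + 6*x**5 + x**4 + 12*x**3 + 4*x**2 + 4 and u'(x)^2 = 81*x**4 + 36*x**3 + 4*x**2.
Integrate each monomial from 0 to 3 using ∫_0^3 c·x^n dx = c·3^(n+1)/(n+1):
  ∫_0^3 u(x)^2 dx = ∫_0^3 (9*x^6 + 6*x^5 + x^4 + 12*x^3 + 4*x^2 + 4) dx. Term by term:
    ∫_0^3 9*x^6 dx = 19683/7;  ∫_0^3 6*x^5 dx = 729;  ∫_0^3 x^4 dx = 243/5;
    ∫_0^3 12*x^3 dx = 243;  ∫_0^3 4*x^2 dx = 36;  ∫_0^3 4 dx = 12.
  Sum: 19683/7 + 729 + 243/5 + 243 + 36 + 12 = 135816/35.
  ∫_0^3 u'(x)^2 dx = ∫_0^3 (81*x^4 + 36*x^3 + 4*x^2) dx. Term by term:
    ∫_0^3 81*x^4 dx = 19683/5;  ∫_0^3 36*x^3 dx = 729;  ∫_0^3 4*x^2 dx = 36.
  Sum: 19683/5 + 729 + 36 = 23508/5.
Adding: ||u||_{H^1}^2 = 135816/35 + 23508/5 = 300372/35.


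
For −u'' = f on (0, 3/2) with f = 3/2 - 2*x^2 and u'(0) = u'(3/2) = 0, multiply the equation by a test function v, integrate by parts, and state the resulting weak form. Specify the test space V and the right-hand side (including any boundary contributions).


V = H^1(0, 3/2) (no boundary constraint on v; u is determined up to an additive constant); weak form: ∫_0^3/2 u'v' dx = ∫_0^3/2 (3/2 - 2*x^2) v dx for all v ∈ V.

Multiply both sides by a test function v and integrate from 0 to 3/2:
  ∫_0^3/2 −u''(x) v(x) dx = ∫_0^3/2 f(x) v(x) dx.
Integrate the LHS by parts once:
  ∫_0^3/2 −u'' v dx = −[u'(x) v(x)]_0^3/2 + ∫_0^3/2 u'(x) v'(x) dx.
Thus ∫_0^3/2 u'(x) v'(x) dx = ∫_0^3/2 f(x) v(x) dx + [u'(x) v(x)]_0^3/2.
Choose V so that boundary terms are either known or forced to vanish.
u has homogeneous Neumann: u'(0) = u'(3/2) = 0. So [u' v]_0^3/2 = 0·v(3/2) − 0·v(0) = 0 for any v; take V = H^1(0, 3/2).
Weak formulation: find u (satisfying any essential BC) such that ∫_0^3/2 u'(x) v'(x) dx = ∫_0^3/2 f v dx for all v ∈ V (homogeneous Neumann, so boundary terms vanish).
Substituting f(x) = 3/2 - 2*x^2, the right-hand side is ∫_0^3/2 (3/2 - 2*x^2) v dx.
Compatibility check (pure Neumann): taking v ≡ 1 ∈ V gives 0 = ∫_0^3/2 f dx + (0) − (0), i.e. ∫_0^3/2 f dx must equal u'(0) − u'(3/2) = 0. Indeed ∫_0^3/2 (3/2 - 2*x^2) dx = 0, so the data are compatible. The solution is then unique only up to an additive constant (fix it e.g. by requiring ∫_0^3/2 u dx = 0).


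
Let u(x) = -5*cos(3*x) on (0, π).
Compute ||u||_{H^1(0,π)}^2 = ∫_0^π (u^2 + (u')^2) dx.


||u||_{H^1(0,π)}^2 = 125*π

u'(x) = 15*sin(3*x).
Expand u² and (u')² and integrate term by term on (0, π), using: for integers n ≥ 1, ∫_0^π sin²(nx) dx = ∫_0^π cos²(nx) dx = π/2; for n ≠ n', ∫_0^π sin(nx)sin(n'x) dx = ∫_0^π cos(nx)cos(n'x) dx = 0; and by product-to-sum, ∫_0^π sin(nx)cos(n'x) dx = ½∫_0^π [sin((n+n')x) + sin((n−n')x)] dx, which is 0 when n+n' is even and 2n/(n²−n'²) when n+n' is odd (it need not vanish on (0, π)).
  u² squared terms: (-5)²·∫cos(3x)² dx = 25·π/2 = 25*π/2.
  So ∫_0^π u² dx = 25*π/2.
  (u')² squared terms: (15)²·∫sin(3x)² dx = 225·π/2 = 225*π/2.
  So ∫_0^π (u')² dx = 225*π/2.
||u||_{H^1}^2 = (25*π/2) + (225*π/2) = 125*π.


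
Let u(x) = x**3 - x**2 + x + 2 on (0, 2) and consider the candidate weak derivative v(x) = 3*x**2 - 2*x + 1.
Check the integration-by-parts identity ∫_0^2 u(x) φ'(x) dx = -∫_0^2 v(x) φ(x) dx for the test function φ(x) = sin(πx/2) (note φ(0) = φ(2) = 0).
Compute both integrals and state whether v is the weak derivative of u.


LHS = -20/π + 96/π^3, RHS = -20/π + 96/π^3. Yes, v = u' weakly.

u(x) = x**3 - x**2 + x + 2, classical derivative u'(x) = 3*x**2 - 2*x + 1.
φ(x) = sin(πx/2), so φ'(x) = π*cos(π*x/2)/2.
Note φ(0) = φ(2) = 0, so the boundary term u·φ vanishes.
LHS = ∫_0^2 u(x) φ'(x) dx = ∫_0^2 (π*x^3*cos(π*x/2)/2 - π*x^2*cos(π*x/2)/2 + π*x*cos(π*x/2)/2 + π*cos(π*x/2)) dx. Term by term:
  ∫_0^2 π*cos(π*x/2) dx = 0;  ∫_0^2 π*x*cos(π*x/2)/2 dx = -4/π;  ∫_0^2 π*x^3*cos(π*x/2)/2 dx = -24/π + 96/π^3;
  ∫_0^2 -π*x^2*cos(π*x/2)/2 dx = 8/π.
Sum: 0 − 4/π + -24/π + 96/π^3 + 8/π = -20/π + 96/π^3.
So LHS = -20/π + 96/π^3.
∫_0^2 v(x) φ(x) dx = ∫_0^2 (3*x^2*sin(π*x/2) - 2*x*sin(π*x/2) + sin(π*x/2)) dx. Term by term:
  ∫_0^2 -2*x*sin(π*x/2) dx = -8/π;  ∫_0^2 3*x^2*sin(π*x/2) dx = -96/π^3 + 24/π;  ∫_0^2 sin(π*x/2) dx = 4/π.
Sum: -8/π + -96/π^3 + 24/π + 4/π = -96/π^3 + 20/π.
So RHS = -∫_0^2 v(x) φ(x) dx = -20/π + 96/π^3.
LHS = RHS, so the identity holds for this test φ.
Moreover u is smooth here and v(x) = u'(x) = 3*x**2 - 2*x + 1 pointwise, so the identity holds for every test function. Hence v is the weak derivative of u.


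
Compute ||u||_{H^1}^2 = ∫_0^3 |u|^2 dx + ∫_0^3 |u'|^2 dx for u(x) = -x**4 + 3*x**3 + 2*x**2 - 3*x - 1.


||u||_{H^1}^2 = 5919/20

The H^1 norm (squared) on an interval (0, L) is
  ||u||_{H^1}^2 = ∫_0^L u(x)^2 dx + ∫_0^L u'(x)^2 dx.
Compute u'(x) = -4*x**3 + 9*x**2 + 4*x - 3.
Then u(x)^2 = x**8 - 6*x**7 + 5*x**6 + 18*x**5 - 12*x**4 - 18*x**3 + 5*x**2 + 6*x + 1 and u'(x)^2 = 16*x**6 - 72*x**5 + 49*x**4 + 96*x**3 - 38*x**2 - 24*x + 9.
Integrate each monomial from 0 to 3 using ∫_0^3 c·x^n dx = c·3^(n+1)/(n+1):
  ∫_0^3 u(x)^2 dx = ∫_0^3 (x^8 - 6*x^7 + 5*x^6 + 18*x^5 - 12*x^4 - 18*x^3 + 5*x^2 + 6*x + 1) dx. Term by term:
    ∫_0^3 x^8 dx = 2187;  ∫_0^3 -6*x^7 dx = -19683/4;  ∫_0^3 5*x^6 dx = 10935/7;
    ∫_0^3 18*x^5 dx = 2187;  ∫_0^3 -12*x^4 dx = -2916/5;  ∫_0^3 -18*x^3 dx = -729/2;
    ∫_0^3 5*x^2 dx = 45;  ∫_0^3 6*x dx = 27;  ∫_0^3 1 dx = 3.
  Sum: 2187 − 19683/4 + 10935/7 + 2187 − 2916/5 − 729/2 + 45 + 27 + 3 = 19977/140.
  ∫_0^3 u'(x)^2 dx = ∫_0^3 (16*x^6 - 72*x^5 + 49*x^4 + 96*x^3 - 38*x^2 - 24*x + 9) dx. Term by term:
    ∫_0^3 16*x^6 dx = 34992/7;  ∫_0^3 -72*x^5 dx = -8748;  ∫_0^3 49*x^4 dx = 11907/5;
    ∫_0^3 96*x^3 dx = 1944;  ∫_0^3 -38*x^2 dx = -342;  ∫_0^3 -24*x dx = -108;
    ∫_0^3 9 dx = 27.
  Sum: 34992/7 − 8748 + 11907/5 + 1944 − 342 − 108 + 27 = 5364/35.
Adding: ||u||_{H^1}^2 = 19977/140 + 5364/35 = 5919/20.


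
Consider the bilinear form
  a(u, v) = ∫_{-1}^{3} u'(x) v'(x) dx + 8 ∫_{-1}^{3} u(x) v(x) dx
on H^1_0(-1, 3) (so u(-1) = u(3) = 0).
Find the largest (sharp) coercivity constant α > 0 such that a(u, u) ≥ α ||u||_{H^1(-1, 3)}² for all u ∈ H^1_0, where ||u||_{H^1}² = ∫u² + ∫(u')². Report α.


α = 1

Coercivity of a(·,·) on H^1_0(-1, 3) means a(u, u) ≥ α ||u||_{H^1}² for every u ∈ H^1_0.
The interval has length L = 4, and Poincaré/coercivity depend only on L. Here a(u, u) = ∫(u')² + (8)·∫u².
Here c = 8 ≥ 1, so a(u,u) = ∫(u')² + c∫u² ≥ ∫(u')² + ∫u² = ||u||_{H^1}², i.e. α = 1 works. No larger α is possible: a(u,u) ≥ α||u||_{H^1}² means (1−α)∫(u')² ≥ (α−c)∫u², and for the modes u_n = sin(nπ(x−x₀)/L) (x₀ the left endpoint) one has ∫u_n²/∫(u_n')² = (L/(nπ))² → 0, so a(u_n,u_n)/||u_n||_{H^1}² → 1. Hence the optimal constant is α = 1.
Therefore α = 1.


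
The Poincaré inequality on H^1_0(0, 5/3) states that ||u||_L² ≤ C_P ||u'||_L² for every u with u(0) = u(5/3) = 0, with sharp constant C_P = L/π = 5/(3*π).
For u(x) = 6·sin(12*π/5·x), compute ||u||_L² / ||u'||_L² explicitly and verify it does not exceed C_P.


||u||_L² / ||u'||_L² = 5/(12*π) < C_P = 5/(3*π).

u(x) = 6·sin(12*π/5·x), so u'(x) = 72*π*cos(12*π*x/5)/5.
Writing u(x) = A·sin(kπx/L) with A = 6 and k = 4, use ∫_0^L sin²(kπx/L) dx = L/2 and ∫_0^L cos²(kπx/L) dx = L/2.
u² = 36·sin²(12*π/5·x) and (u')² = 5184*π^2/25·cos²(12*π/5·x), and each of sin², cos² integrates to L/2 = 5/6 over (0, 5/3).
∫_0^5/3 u² dx = 30, so ||u||_L² = sqrt(30).
∫_0^5/3 (u')² dx = 864*π^2/5, so ||u'||_L² = 12*sqrt(30)*π/5.
Ratio ||u||_L² / ||u'||_L² = 5/(12*π).
Sharp Poincaré constant on H^1_0(0, 5/3) is C_P = L/π = 5/(3*π), achieved by sin(3*π/5·x).
This is the k = 4 harmonic; the ratio L/(kπ) is strictly less than C_P = L/π, consistent with the sharp inequality ||u||_L² ≤ C_P ||u'||_L².


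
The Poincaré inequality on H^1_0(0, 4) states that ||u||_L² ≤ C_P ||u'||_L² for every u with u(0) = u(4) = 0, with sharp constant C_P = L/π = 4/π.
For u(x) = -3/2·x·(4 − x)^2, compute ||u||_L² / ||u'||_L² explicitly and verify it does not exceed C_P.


||u||_L² / ||u'||_L² = 2*sqrt(14)/7 < C_P = 4/π.

u(x) = -3/2·x·(4 − x)^2, so u'(x) = 3*(4 - 3*x)*(x/2 - 2).
u(x) = -3/2·x·(4 − x)^2 vanishes at x = 0 and x = 4, so u ∈ H^1_0(0, 4). Differentiate via the product rule and integrate the resulting polynomials term by term.
  ∫_0^4 u² dx = ∫_0^4 (9*x^6/4 - 36*x^5 + 216*x^4 - 576*x^3 + 576*x^2) dx. Term by term:
    ∫_0^4 9*x^6/4 dx = 36864/7;  ∫_0^4 -36*x^5 dx = -24576;  ∫_0^4 216*x^4 dx = 221184/5;
    ∫_0^4 -576*x^3 dx = -36864;  ∫_0^4 576*x^2 dx = 12288.
  Sum: 36864/7 − 24576 + 221184/5 − 36864 + 12288 = 12288/35.
  ∫_0^4 (u')² dx = ∫_0^4 (81*x^4/4 - 216*x^3 + 792*x^2 - 1152*x + 576) dx. Term by term:
    ∫_0^4 81*x^4/4 dx = 20736/5;  ∫_0^4 -216*x^3 dx = -13824;  ∫_0^4 792*x^2 dx = 16896;
    ∫_0^4 -1152*x dx = -9216;  ∫_0^4 576 dx = 2304.
  Sum: 20736/5 − 13824 + 16896 − 9216 + 2304 = 1536/5.
∫_0^4 u² dx = 12288/35, so ||u||_L² = 64*sqrt(105)/35.
∫_0^4 (u')² dx = 1536/5, so ||u'||_L² = 16*sqrt(30)/5.
Ratio ||u||_L² / ||u'||_L² = 2*sqrt(14)/7.
Sharp Poincaré constant on H^1_0(0, 4) is C_P = L/π = 4/π, achieved by sin(π/4·x).
A polynomial bump cannot attain the sharp Poincaré constant (only the first sine eigenfunction does), so the ratio is strictly less than C_P, consistent with ||u||_L² ≤ C_P ||u'||_L².


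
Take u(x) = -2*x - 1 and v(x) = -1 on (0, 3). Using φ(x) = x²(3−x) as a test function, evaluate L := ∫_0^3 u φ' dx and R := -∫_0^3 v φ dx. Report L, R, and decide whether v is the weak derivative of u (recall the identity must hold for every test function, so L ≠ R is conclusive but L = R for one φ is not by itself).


LHS = 27/2, RHS = 27/4. No, v is not the weak derivative of u.

u(x) = -2*x - 1, classical derivative u'(x) = -2.
φ(x) = x²(3−x), so φ'(x) = 3*x*(2 - x).
Note φ(0) = φ(3) = 0, so the boundary term u·φ vanishes.
LHS = ∫_0^3 u(x) φ'(x) dx = ∫_0^3 (6*x^3 - 9*x^2 - 6*x) dx. Term by term:
  ∫_0^3 6*x^3 dx = 243/2;  ∫_0^3 -9*x^2 dx = -81;  ∫_0^3 -6*x dx = -27.
Sum: 243/2 − 81 − 27 = 27/2.
So LHS = 27/2.
∫_0^3 v(x) φ(x) dx = ∫_0^3 (x^3 - 3*x^2) dx. Term by term:
  ∫_0^3 x^3 dx = 81/4;  ∫_0^3 -3*x^2 dx = -27.
Sum: 81/4 − 27 = -27/4.
So RHS = -∫_0^3 v(x) φ(x) dx = 27/4.
LHS − RHS = 27/4 ≠ 0, so the identity fails.
(For a valid weak derivative the identity must hold for EVERY test function, in particular this one. The failure shows v is NOT the weak derivative of u.)
Correct weak derivative would be u'(x) = -2.


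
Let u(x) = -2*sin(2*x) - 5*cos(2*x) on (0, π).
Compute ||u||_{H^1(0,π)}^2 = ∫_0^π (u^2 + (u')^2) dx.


||u||_{H^1(0,π)}^2 = 145*π/2

u'(x) = 10*sin(2*x) - 4*cos(2*x).
Expand u² and (u')² and integrate term by term on (0, π), using: for integers n ≥ 1, ∫_0^π sin²(nx) dx = ∫_0^π cos²(nx) dx = π/2; for n ≠ n', ∫_0^π sin(nx)sin(n'x) dx = ∫_0^π cos(nx)cos(n'x) dx = 0; and by product-to-sum, ∫_0^π sin(nx)cos(n'x) dx = ½∫_0^π [sin((n+n')x) + sin((n−n')x)] dx, which is 0 when n+n' is even and 2n/(n²−n'²) when n+n' is odd (it need not vanish on (0, π)).
  u² squared terms: (-5)²·∫cos(2x)² dx = 25·π/2 = 25*π/2;  (-2)²·∫sin(2x)² dx = 4·π/2 = 2*π.
  u² cross terms: 2·(-5)·(-2)·∫cos(2x)·sin(2x) dx = 20·(0) = 0.
  So ∫_0^π u² dx = 25*π/2 + 2*π + 0 = 29*π/2.
  (u')² squared terms: (-4)²·∫cos(2x)² dx = 16·π/2 = 8*π;  (10)²·∫sin(2x)² dx = 100·π/2 = 50*π.
  (u')² cross terms: 2·(-4)·(10)·∫cos(2x)·sin(2x) dx = -80·(0) = 0.
  So ∫_0^π (u')² dx = 8*π + 50*π + 0 = 58*π.
||u||_{H^1}^2 = (29*π/2) + (58*π) = 145*π/2.


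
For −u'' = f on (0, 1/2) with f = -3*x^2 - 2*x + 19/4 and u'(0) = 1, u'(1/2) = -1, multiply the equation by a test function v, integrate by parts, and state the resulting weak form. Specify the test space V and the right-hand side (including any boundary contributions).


V = H^1(0, 1/2) (v unrestricted at boundary; u is determined up to an additive constant); weak form: ∫_0^1/2 u'v' dx = ∫_0^1/2 (-3*x^2 - 2*x + 19/4) v dx − v(1/2) − v(0) for all v ∈ V.

Multiply both sides by a test function v and integrate from 0 to 1/2:
  ∫_0^1/2 −u''(x) v(x) dx = ∫_0^1/2 f(x) v(x) dx.
Integrate the LHS by parts once:
  ∫_0^1/2 −u'' v dx = −[u'(x) v(x)]_0^1/2 + ∫_0^1/2 u'(x) v'(x) dx.
Thus ∫_0^1/2 u'(x) v'(x) dx = ∫_0^1/2 f(x) v(x) dx + [u'(x) v(x)]_0^1/2.
Choose V so that boundary terms are either known or forced to vanish.
u has inhomogeneous Neumann u'(0) = 1, u'(1/2) = -1. [u' v]_0^1/2 = (-1)·v(1/2) − (1)·v(0) = − v(1/2) − v(0). Take V = H^1(0, 1/2); boundary term becomes part of RHS.
Weak formulation: find u (satisfying any essential BC) such that ∫_0^1/2 u'(x) v'(x) dx = ∫_0^1/2 f v dx − v(1/2) − v(0) for all v ∈ V (Neumann data are natural BCs: they enter the RHS as boundary terms).
Substituting f(x) = -3*x^2 - 2*x + 19/4, the right-hand side is ∫_0^1/2 (-3*x^2 - 2*x + 19/4) v dx − v(1/2) − v(0).
Compatibility check (pure Neumann): taking v ≡ 1 ∈ V gives 0 = ∫_0^1/2 f dx + (-1) − (1), i.e. ∫_0^1/2 f dx must equal u'(0) − u'(1/2) = 2. Indeed ∫_0^1/2 (-3*x^2 - 2*x + 19/4) dx = 2, so the data are compatible. The solution is then unique only up to an additive constant (fix it e.g. by requiring ∫_0^1/2 u dx = 0).


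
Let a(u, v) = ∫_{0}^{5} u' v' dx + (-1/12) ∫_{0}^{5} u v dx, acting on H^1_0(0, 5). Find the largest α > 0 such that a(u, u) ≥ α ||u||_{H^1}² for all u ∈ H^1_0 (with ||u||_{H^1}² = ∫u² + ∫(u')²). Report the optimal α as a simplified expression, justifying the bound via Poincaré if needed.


α = (-25/12 + π^2)/(π^2 + 25)

Coercivity of a(·,·) on H^1_0(0, 5) means a(u, u) ≥ α ||u||_{H^1}² for every u ∈ H^1_0.
The interval has length L = 5, and Poincaré/coercivity depend only on L. Here a(u, u) = ∫(u')² + (-1/12)·∫u².
Here c = -1/12 < 0 with |c| < (π/L)² = π^2/25, so coercivity still holds. The condition a(u,u) ≥ α||u||_{H^1}² reads (1−α)∫(u')² ≥ (α−c)∫u². Any admissible α is ≤ 1 (rapidly oscillating u have ∫u²/∫(u')² → 0), and α = 1 would force 0 ≥ (1−c)∫u², impossible since c < 1; so 1−α > 0. By the sharp Poincaré inequality on H^1_0 of an interval of length L, ∫(u')² ≥ (π/L)²∫u² with equality for the first sine mode sin(π(x−x₀)/L) (x₀ the left endpoint), so the inequality holds for all u iff (1−α)(π/L)² ≥ α − c, i.e. α ≤ ((π/L)² + c)/((π/L)² + 1) = (1 + c(L/π)²)/(1 + (L/π)²). (Direct route, valid since c ≤ 0: Poincaré gives c∫u² ≥ c(L/π)²∫(u')², so a(u,u) ≥ (1 + c(L/π)²)∫(u')², while ||u||_{H^1}² ≤ (1 + (L/π)²)∫(u')²; dividing yields the same α.) With (π/L)² = π^2/25 and c = -1/12, the largest admissible constant is α = ((π/L)² + c)/((π/L)² + 1).
Simplifying, α = (-25/12 + π^2)/(π^2 + 25).


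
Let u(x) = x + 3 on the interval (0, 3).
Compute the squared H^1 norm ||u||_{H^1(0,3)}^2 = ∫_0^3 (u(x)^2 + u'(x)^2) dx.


||u||_{H^1}^2 = 66

The H^1 norm (squared) on an interval (0, L) is
  ||u||_{H^1}^2 = ∫_0^L u(x)^2 dx + ∫_0^L u'(x)^2 dx.
Compute u'(x) = 1.
Then u(x)^2 = x**2 + 6*x + 9 and u'(x)^2 = 1.
Integrate each monomial from 0 to 3 using ∫_0^3 c·x^n dx = c·3^(n+1)/(n+1):
  ∫_0^3 u(x)^2 dx = ∫_0^3 (x^2 + 6*x + 9) dx. Term by term:
    ∫_0^3 x^2 dx = 9;  ∫_0^3 6*x dx = 27;  ∫_0^3 9 dx = 27.
  Sum: 9 + 27 + 27 = 63.
  ∫_0^3 u'(x)^2 dx = ∫_0^3 (1) dx. Term by term:
    ∫_0^3 1 dx = 3.
Adding: ||u||_{H^1}^2 = 63 + 3 = 66.


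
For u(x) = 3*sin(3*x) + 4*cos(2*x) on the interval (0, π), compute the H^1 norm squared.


||u||_{H^1(0,π)}^2 = 144 + 85*π

u'(x) = -8*sin(2*x) + 9*cos(3*x).
Expand u² and (u')² and integrate term by term on (0, π), using: for integers n ≥ 1, ∫_0^π sin²(nx) dx = ∫_0^π cos²(nx) dx = π/2; for n ≠ n', ∫_0^π sin(nx)sin(n'x) dx = ∫_0^π cos(nx)cos(n'x) dx = 0; and by product-to-sum, ∫_0^π sin(nx)cos(n'x) dx = ½∫_0^π [sin((n+n')x) + sin((n−n')x)] dx, which is 0 when n+n' is even and 2n/(n²−n'²) when n+n' is odd (it need not vanish on (0, π)).
  u² squared terms: (3)²·∫sin(3x)² dx = 9·π/2 = 9*π/2;  (4)²·∫cos(2x)² dx = 16·π/2 = 8*π.
  u² cross terms: 2·(3)·(4)·∫sin(3x)·cos(2x) dx = 24·(6/5) = 144/5.
  So ∫_0^π u² dx = 9*π/2 + 8*π + 144/5 = 144/5 + 25*π/2.
  (u')² squared terms: (-8)²·∫sin(2x)² dx = 64·π/2 = 32*π;  (9)²·∫cos(3x)² dx = 81·π/2 = 81*π/2.
  (u')² cross terms: 2·(-8)·(9)·∫sin(2x)·cos(3x) dx = -144·(-4/5) = 576/5.
  So ∫_0^π (u')² dx = 32*π + 81*π/2 + 576/5 = 576/5 + 145*π/2.
||u||_{H^1}^2 = (144/5 + 25*π/2) + (576/5 + 145*π/2) = 144 + 85*π.


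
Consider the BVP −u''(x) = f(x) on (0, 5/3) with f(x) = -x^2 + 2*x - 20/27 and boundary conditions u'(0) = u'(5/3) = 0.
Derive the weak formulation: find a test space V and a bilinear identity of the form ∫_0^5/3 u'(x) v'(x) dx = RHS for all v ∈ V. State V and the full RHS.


V = H^1(0, 5/3) (no boundary constraint on v; u is determined up to an additive constant); weak form: ∫_0^5/3 u'v' dx = ∫_0^5/3 (-x^2 + 2*x - 20/27) v dx for all v ∈ V.

Multiply both sides by a test function v and integrate from 0 to 5/3:
  ∫_0^5/3 −u''(x) v(x) dx = ∫_0^5/3 f(x) v(x) dx.
Integrate the LHS by parts once:
  ∫_0^5/3 −u'' v dx = −[u'(x) v(x)]_0^5/3 + ∫_0^5/3 u'(x) v'(x) dx.
Thus ∫_0^5/3 u'(x) v'(x) dx = ∫_0^5/3 f(x) v(x) dx + [u'(x) v(x)]_0^5/3.
Choose V so that boundary terms are either known or forced to vanish.
u has homogeneous Neumann: u'(0) = u'(5/3) = 0. So [u' v]_0^5/3 = 0·v(5/3) − 0·v(0) = 0 for any v; take V = H^1(0, 5/3).
Weak formulation: find u (satisfying any essential BC) such that ∫_0^5/3 u'(x) v'(x) dx = ∫_0^5/3 f v dx for all v ∈ V (homogeneous Neumann, so boundary terms vanish).
Substituting f(x) = -x^2 + 2*x - 20/27, the right-hand side is ∫_0^5/3 (-x^2 + 2*x - 20/27) v dx.
Compatibility check (pure Neumann): taking v ≡ 1 ∈ V gives 0 = ∫_0^5/3 f dx + (0) − (0), i.e. ∫_0^5/3 f dx must equal u'(0) − u'(5/3) = 0. Indeed ∫_0^5/3 (-x^2 + 2*x - 20/27) dx = 0, so the data are compatible. The solution is then unique only up to an additive constant (fix it e.g. by requiring ∫_0^5/3 u dx = 0).


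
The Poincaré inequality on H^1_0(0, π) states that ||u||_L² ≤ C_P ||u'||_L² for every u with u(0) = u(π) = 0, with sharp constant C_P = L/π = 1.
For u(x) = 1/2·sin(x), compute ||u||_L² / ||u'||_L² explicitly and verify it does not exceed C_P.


||u||_L² / ||u'||_L² = 1 = C_P.

u(x) = 1/2·sin(x), so u'(x) = cos(x)/2.
Writing u(x) = A·sin(kπx/L) with A = 1/2 and k = 1, use ∫_0^L sin²(kπx/L) dx = L/2 and ∫_0^L cos²(kπx/L) dx = L/2.
u² = 1/4·sin²(x) and (u')² = 1/4·cos²(x), and each of sin², cos² integrates to L/2 = π/2 over (0, π).
∫_0^π u² dx = π/8, so ||u||_L² = sqrt(2)*sqrt(π)/4.
∫_0^π (u')² dx = π/8, so ||u'||_L² = sqrt(2)*sqrt(π)/4.
Ratio ||u||_L² / ||u'||_L² = 1.
Sharp Poincaré constant on H^1_0(0, π) is C_P = L/π = 1, achieved by sin(x).
This is the k = 1 eigenfunction (up to amplitude), so the ratio equals the sharp Poincaré constant exactly.


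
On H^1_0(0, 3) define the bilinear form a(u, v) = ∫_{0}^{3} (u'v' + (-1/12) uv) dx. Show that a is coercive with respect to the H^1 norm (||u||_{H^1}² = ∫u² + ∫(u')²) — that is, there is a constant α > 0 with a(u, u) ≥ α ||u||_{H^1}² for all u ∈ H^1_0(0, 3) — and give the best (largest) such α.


α = (-3/4 + π^2)/(9 + π^2)

Coercivity of a(·,·) on H^1_0(0, 3) means a(u, u) ≥ α ||u||_{H^1}² for every u ∈ H^1_0.
The interval has length L = 3, and Poincaré/coercivity depend only on L. Here a(u, u) = ∫(u')² + (-1/12)·∫u².
Here c = -1/12 < 0 with |c| < (π/L)² = π^2/9, so coercivity still holds. The condition a(u,u) ≥ α||u||_{H^1}² reads (1−α)∫(u')² ≥ (α−c)∫u². Any admissible α is ≤ 1 (rapidly oscillating u have ∫u²/∫(u')² → 0), and α = 1 would force 0 ≥ (1−c)∫u², impossible since c < 1; so 1−α > 0. By the sharp Poincaré inequality on H^1_0 of an interval of length L, ∫(u')² ≥ (π/L)²∫u² with equality for the first sine mode sin(π(x−x₀)/L) (x₀ the left endpoint), so the inequality holds for all u iff (1−α)(π/L)² ≥ α − c, i.e. α ≤ ((π/L)² + c)/((π/L)² + 1) = (1 + c(L/π)²)/(1 + (L/π)²). (Direct route, valid since c ≤ 0: Poincaré gives c∫u² ≥ c(L/π)²∫(u')², so a(u,u) ≥ (1 + c(L/π)²)∫(u')², while ||u||_{H^1}² ≤ (1 + (L/π)²)∫(u')²; dividing yields the same α.) With (π/L)² = π^2/9 and c = -1/12, the largest admissible constant is α = ((π/L)² + c)/((π/L)² + 1).
Simplifying, α = (-3/4 + π^2)/(9 + π^2).


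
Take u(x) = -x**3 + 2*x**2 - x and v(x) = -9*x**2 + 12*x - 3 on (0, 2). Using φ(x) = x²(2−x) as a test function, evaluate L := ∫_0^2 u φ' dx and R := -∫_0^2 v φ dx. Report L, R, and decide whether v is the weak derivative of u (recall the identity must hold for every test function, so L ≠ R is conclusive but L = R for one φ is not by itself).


LHS = 4/3, RHS = 4. No, v is not the weak derivative of u.

u(x) = -x**3 + 2*x**2 - x, classical derivative u'(x) = -3*x**2 + 4*x - 1.
φ(x) = x²(2−x), so φ'(x) = x*(4 - 3*x).
Note φ(0) = φ(2) = 0, so the boundary term u·φ vanishes.
LHS = ∫_0^2 u(x) φ'(x) dx = ∫_0^2 (3*x^5 - 10*x^4 + 11*x^3 - 4*x^2) dx. Term by term:
  ∫_0^2 3*x^5 dx = 32;  ∫_0^2 -10*x^4 dx = -64;  ∫_0^2 11*x^3 dx = 44;
  ∫_0^2 -4*x^2 dx = -32/3.
Sum: 32 − 64 + 44 − 32/3 = 4/3.
So LHS = 4/3.
∫_0^2 v(x) φ(x) dx = ∫_0^2 (9*x^5 - 30*x^4 + 27*x^3 - 6*x^2) dx. Term by term:
  ∫_0^2 9*x^5 dx = 96;  ∫_0^2 -30*x^4 dx = -192;  ∫_0^2 27*x^3 dx = 108;
  ∫_0^2 -6*x^2 dx = -16.
Sum: 96 − 192 + 108 − 16 = -4.
So RHS = -∫_0^2 v(x) φ(x) dx = 4.
LHS − RHS = -8/3 ≠ 0, so the identity fails.
(For a valid weak derivative the identity must hold for EVERY test function, in particular this one. The failure shows v is NOT the weak derivative of u.)
Correct weak derivative would be u'(x) = -3*x**2 + 4*x - 1.


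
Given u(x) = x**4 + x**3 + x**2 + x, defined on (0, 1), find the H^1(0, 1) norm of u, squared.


||u||_{H^1}^2 = 32141/1260

The H^1 norm (squared) on an interval (0, L) is
  ||u||_{H^1}^2 = ∫_0^L u(x)^2 dx + ∫_0^L u'(x)^2 dx.
Compute u'(x) = 4*x**3 + 3*x**2 + 2*x + 1.
Then u(x)^2 = x**8 + 2*x**7 + 3*x**6 + 4*x**5 + 3*x**4 + 2*x**3 + x**2 and u'(x)^2 = 16*x**6 + 24*x**5 + 25*x**4 + 20*x**3 + 10*x**2 + 4*x + 1.
Integrate each monomial from 0 to 1 using ∫_0^1 c·x^n dx = c·1^(n+1)/(n+1):
  ∫_0^1 u(x)^2 dx = ∫_0^1 (x^8 + 2*x^7 + 3*x^6 + 4*x^5 + 3*x^4 + 2*x^3 + x^2) dx. Term by term:
    ∫_0^1 x^8 dx = 1/9;  ∫_0^1 2*x^7 dx = 1/4;  ∫_0^1 3*x^6 dx = 3/7;
    ∫_0^1 4*x^5 dx = 2/3;  ∫_0^1 3*x^4 dx = 3/5;  ∫_0^1 2*x^3 dx = 1/2;
    ∫_0^1 x^2 dx = 1/3.
  Sum: 1/9 + 1/4 + 3/7 + 2/3 + 3/5 + 1/2 + 1/3 = 3641/1260.
  ∫_0^1 u'(x)^2 dx = ∫_0^1 (16*x^6 + 24*x^5 + 25*x^4 + 20*x^3 + 10*x^2 + 4*x + 1) dx. Term by term:
    ∫_0^1 16*x^6 dx = 16/7;  ∫_0^1 24*x^5 dx = 4;  ∫_0^1 25*x^4 dx = 5;
    ∫_0^1 20*x^3 dx = 5;  ∫_0^1 10*x^2 dx = 10/3;  ∫_0^1 4*x dx = 2;
    ∫_0^1 1 dx = 1.
  Sum: 16/7 + 4 + 5 + 5 + 10/3 + 2 + 1 = 475/21.
Adding: ||u||_{H^1}^2 = 3641/1260 + 475/21 = 32141/1260.


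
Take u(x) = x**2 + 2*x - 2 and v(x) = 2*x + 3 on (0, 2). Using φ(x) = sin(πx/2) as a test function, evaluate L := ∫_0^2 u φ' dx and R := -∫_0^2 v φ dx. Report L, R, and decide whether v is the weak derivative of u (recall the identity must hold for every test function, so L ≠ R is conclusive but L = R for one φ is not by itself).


LHS = -16/π, RHS = -20/π. No, v is not the weak derivative of u.

u(x) = x**2 + 2*x - 2, classical derivative u'(x) = 2*x + 2.
φ(x) = sin(πx/2), so φ'(x) = π*cos(π*x/2)/2.
Note φ(0) = φ(2) = 0, so the boundary term u·φ vanishes.
LHS = ∫_0^2 u(x) φ'(x) dx = ∫_0^2 (π*x^2*cos(π*x/2)/2 + π*x*cos(π*x/2) - π*cos(π*x/2)) dx. Term by term:
  ∫_0^2 -π*cos(π*x/2) dx = 0;  ∫_0^2 π*x*cos(π*x/2) dx = -8/π;  ∫_0^2 π*x^2*cos(π*x/2)/2 dx = -8/π.
Sum: 0 − 8/π − 8/π = -16/π.
So LHS = -16/π.
∫_0^2 v(x) φ(x) dx = ∫_0^2 (2*x*sin(π*x/2) + 3*sin(π*x/2)) dx. Term by term:
  ∫_0^2 3*sin(π*x/2) dx = 12/π;  ∫_0^2 2*x*sin(π*x/2) dx = 8/π.
Sum: 12/π + 8/π = 20/π.
So RHS = -∫_0^2 v(x) φ(x) dx = -20/π.
LHS − RHS = 4/π ≠ 0, so the identity fails.
(For a valid weak derivative the identity must hold for EVERY test function, in particular this one. The failure shows v is NOT the weak derivative of u.)
Correct weak derivative would be u'(x) = 2*x + 2.


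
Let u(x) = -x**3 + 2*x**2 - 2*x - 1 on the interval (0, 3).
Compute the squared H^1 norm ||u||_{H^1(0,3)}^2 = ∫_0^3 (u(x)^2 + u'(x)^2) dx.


||u||_{H^1}^2 = 18069/70

The H^1 norm (squared) on an interval (0, L) is
  ||u||_{H^1}^2 = ∫_0^L u(x)^2 dx + ∫_0^L u'(x)^2 dx.
Compute u'(x) = -3*x**2 + 4*x - 2.
Then u(x)^2 = x**6 - 4*x**5 + 8*x**4 - 6*x**3 + 4*x + 1 and u'(x)^2 = 9*x**4 - 24*x**3 + 28*x**2 - 16*x + 4.
Integrate each monomial from 0 to 3 using ∫_0^3 c·x^n dx = c·3^(n+1)/(n+1):
  ∫_0^3 u(x)^2 dx = ∫_0^3 (x^6 - 4*x^5 + 8*x^4 - 6*x^3 + 4*x + 1) dx. Term by term:
    ∫_0^3 x^6 dx = 2187/7;  ∫_0^3 -4*x^5 dx = -486;  ∫_0^3 8*x^4 dx = 1944/5;
    ∫_0^3 -6*x^3 dx = -243/2;  ∫_0^3 4*x dx = 18;  ∫_0^3 1 dx = 3.
  Sum: 2187/7 − 486 + 1944/5 − 243/2 + 18 + 3 = 8031/70.
  ∫_0^3 u'(x)^2 dx = ∫_0^3 (9*x^4 - 24*x^3 + 28*x^2 - 16*x + 4) dx. Term by term:
    ∫_0^3 9*x^4 dx = 2187/5;  ∫_0^3 -24*x^3 dx = -486;  ∫_0^3 28*x^2 dx = 252;
    ∫_0^3 -16*x dx = -72;  ∫_0^3 4 dx = 12.
  Sum: 2187/5 − 486 + 252 − 72 + 12 = 717/5.
Adding: ||u||_{H^1}^2 = 8031/70 + 717/5 = 18069/70.


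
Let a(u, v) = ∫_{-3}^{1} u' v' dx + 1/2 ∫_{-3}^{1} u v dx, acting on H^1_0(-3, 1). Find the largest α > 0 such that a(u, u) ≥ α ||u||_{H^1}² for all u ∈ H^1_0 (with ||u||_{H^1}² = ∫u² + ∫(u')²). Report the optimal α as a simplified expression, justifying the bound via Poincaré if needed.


α = (8 + π^2)/(π^2 + 16)

Coercivity of a(·,·) on H^1_0(-3, 1) means a(u, u) ≥ α ||u||_{H^1}² for every u ∈ H^1_0.
The interval has length L = 4, and Poincaré/coercivity depend only on L. Here a(u, u) = ∫(u')² + (1/2)·∫u².
Here 0 < c = 1/2 < 1. The condition a(u,u) ≥ α||u||_{H^1}² reads (1−α)∫(u')² ≥ (α−c)∫u². Any admissible α is ≤ 1 (rapidly oscillating u have ∫u²/∫(u')² → 0), and α = 1 would force 0 ≥ (1−c)∫u², impossible since c < 1; so 1−α > 0. By the sharp Poincaré inequality on H^1_0 of an interval of length L, ∫(u')² ≥ (π/L)²∫u² with equality for the first sine mode sin(π(x−x₀)/L) (x₀ the left endpoint), so the inequality holds for all u iff (1−α)(π/L)² ≥ α − c, i.e. α ≤ ((π/L)² + c)/((π/L)² + 1) = (1 + c(L/π)²)/(1 + (L/π)²). With (π/L)² = π^2/16 and c = 1/2, the largest admissible constant is α = ((π/L)² + c)/((π/L)² + 1).
Simplifying, α = (8 + π^2)/(π^2 + 16).


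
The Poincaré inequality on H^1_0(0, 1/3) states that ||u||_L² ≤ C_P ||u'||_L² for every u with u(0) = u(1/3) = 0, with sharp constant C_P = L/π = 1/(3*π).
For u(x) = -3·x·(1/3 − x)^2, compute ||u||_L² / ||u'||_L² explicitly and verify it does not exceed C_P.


||u||_L² / ||u'||_L² = sqrt(14)/42 < C_P = 1/(3*π).

u(x) = -3·x·(1/3 − x)^2, so u'(x) = (1 - 9*x)*(x - 1/3).
u(x) = -3·x·(1/3 − x)^2 vanishes at x = 0 and x = 1/3, so u ∈ H^1_0(0, 1/3). Differentiate via the product rule and integrate the resulting polynomials term by term.
  ∫_0^1/3 u² dx = ∫_0^1/3 (9*x^6 - 12*x^5 + 6*x^4 - 4*x^3/3 + x^2/9) dx. Term by term:
    ∫_0^1/3 9*x^6 dx = 1/1701;  ∫_0^1/3 -12*x^5 dx = -2/729;  ∫_0^1/3 6*x^4 dx = 2/405;
    ∫_0^1/3 -4*x^3/3 dx = -1/243;  ∫_0^1/3 x^2/9 dx = 1/729.
  Sum: 1/1701 − 2/729 + 2/405 − 1/243 + 1/729 = 1/25515.
  ∫_0^1/3 (u')² dx = ∫_0^1/3 (81*x^4 - 72*x^3 + 22*x^2 - 8*x/3 + 1/9) dx. Term by term:
    ∫_0^1/3 81*x^4 dx = 1/15;  ∫_0^1/3 -72*x^3 dx = -2/9;  ∫_0^1/3 22*x^2 dx = 22/81;
    ∫_0^1/3 -8*x/3 dx = -4/27;  ∫_0^1/3 1/9 dx = 1/27.
  Sum: 1/15 − 2/9 + 22/81 − 4/27 + 1/27 = 2/405.
∫_0^1/3 u² dx = 1/25515, so ||u||_L² = sqrt(35)/945.
∫_0^1/3 (u')² dx = 2/405, so ||u'||_L² = sqrt(10)/45.
Ratio ||u||_L² / ||u'||_L² = sqrt(14)/42.
Sharp Poincaré constant on H^1_0(0, 1/3) is C_P = L/π = 1/(3*π), achieved by sin(3*π·x).
A polynomial bump cannot attain the sharp Poincaré constant (only the first sine eigenfunction does), so the ratio is strictly less than C_P, consistent with ||u||_L² ≤ C_P ||u'||_L².


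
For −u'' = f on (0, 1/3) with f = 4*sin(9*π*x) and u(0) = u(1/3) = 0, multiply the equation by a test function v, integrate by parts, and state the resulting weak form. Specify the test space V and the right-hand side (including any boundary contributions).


V = H^1_0(0, 1/3) (so v(0) = v(1/3) = 0); weak form: ∫_0^1/3 u'v' dx = ∫_0^1/3 (4*sin(9*π*x)) v dx for all v ∈ V.

Multiply both sides by a test function v and integrate from 0 to 1/3:
  ∫_0^1/3 −u''(x) v(x) dx = ∫_0^1/3 f(x) v(x) dx.
Integrate the LHS by parts once:
  ∫_0^1/3 −u'' v dx = −[u'(x) v(x)]_0^1/3 + ∫_0^1/3 u'(x) v'(x) dx.
Thus ∫_0^1/3 u'(x) v'(x) dx = ∫_0^1/3 f(x) v(x) dx + [u'(x) v(x)]_0^1/3.
Choose V so that boundary terms are either known or forced to vanish.
u is Dirichlet: u(0) = u(1/3) = 0. Let V = H^1_0(0, 1/3); then v(0) = v(1/3) = 0, and [u' v]_0^1/3 = 0.
Weak formulation: find u (satisfying any essential BC) such that ∫_0^1/3 u'(x) v'(x) dx = ∫_0^1/3 f v dx for all v ∈ V.
Substituting f(x) = 4*sin(9*π*x), the right-hand side is ∫_0^1/3 (4*sin(9*π*x)) v dx.


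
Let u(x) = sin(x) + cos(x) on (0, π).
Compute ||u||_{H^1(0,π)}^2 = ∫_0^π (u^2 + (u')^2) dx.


||u||_{H^1(0,π)}^2 = 2*π

u'(x) = -sin(x) + cos(x).
Expand u² and (u')² and integrate term by term on (0, π), using: for integers n ≥ 1, ∫_0^π sin²(nx) dx = ∫_0^π cos²(nx) dx = π/2; for n ≠ n', ∫_0^π sin(nx)sin(n'x) dx = ∫_0^π cos(nx)cos(n'x) dx = 0; and by product-to-sum, ∫_0^π sin(nx)cos(n'x) dx = ½∫_0^π [sin((n+n')x) + sin((n−n')x)] dx, which is 0 when n+n' is even and 2n/(n²−n'²) when n+n' is odd (it need not vanish on (0, π)).
  u² squared terms: (1)²·∫cos(x)² dx = 1·π/2 = π/2;  (1)²·∫sin(x)² dx = 1·π/2 = π/2.
  u² cross terms: 2·(1)·(1)·∫cos(x)·sin(x) dx = 2·(0) = 0.
  So ∫_0^π u² dx = π/2 + π/2 + 0 = π.
  (u')² squared terms: (-1)²·∫sin(x)² dx = 1·π/2 = π/2;  (1)²·∫cos(x)² dx = 1·π/2 = π/2.
  (u')² cross terms: 2·(-1)·(1)·∫sin(x)·cos(x) dx = -2·(0) = 0.
  So ∫_0^π (u')² dx = π/2 + π/2 + 0 = π.
||u||_{H^1}^2 = (π) + (π) = 2*π.


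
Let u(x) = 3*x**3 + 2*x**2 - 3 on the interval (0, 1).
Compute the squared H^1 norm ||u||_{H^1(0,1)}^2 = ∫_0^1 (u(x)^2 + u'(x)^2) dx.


||u||_{H^1}^2 = 1853/42

The H^1 norm (squared) on an interval (0, L) is
  ||u||_{H^1}^2 = ∫_0^L u(x)^2 dx + ∫_0^L u'(x)^2 dx.
Compute u'(x) = 9*x**2 + 4*x.
Then u(x)^2 = 9*x**6 + 12*x**5 + 4*x**4 - 18*x**3 - 12*x**2 + 9 and u'(x)^2 = 81*x**4 + 72*x**3 + 16*x**2.
Integrate each monomial from 0 to 1 using ∫_0^1 c·x^n dx = c·1^(n+1)/(n+1):
  ∫_0^1 u(x)^2 dx = ∫_0^1 (9*x^6 + 12*x^5 + 4*x^4 - 18*x^3 - 12*x^2 + 9) dx. Term by term:
    ∫_0^1 9*x^6 dx = 9/7;  ∫_0^1 12*x^5 dx = 2;  ∫_0^1 4*x^4 dx = 4/5;
    ∫_0^1 -18*x^3 dx = -9/2;  ∫_0^1 -12*x^2 dx = -4;  ∫_0^1 9 dx = 9.
  Sum: 9/7 + 2 + 4/5 − 9/2 − 4 + 9 = 321/70.
  ∫_0^1 u'(x)^2 dx = ∫_0^1 (81*x^4 + 72*x^3 + 16*x^2) dx. Term by term:
    ∫_0^1 81*x^4 dx = 81/5;  ∫_0^1 72*x^3 dx = 18;  ∫_0^1 16*x^2 dx = 16/3.
  Sum: 81/5 + 18 + 16/3 = 593/15.
Adding: ||u||_{H^1}^2 = 321/70 + 593/15 = 1853/42.
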